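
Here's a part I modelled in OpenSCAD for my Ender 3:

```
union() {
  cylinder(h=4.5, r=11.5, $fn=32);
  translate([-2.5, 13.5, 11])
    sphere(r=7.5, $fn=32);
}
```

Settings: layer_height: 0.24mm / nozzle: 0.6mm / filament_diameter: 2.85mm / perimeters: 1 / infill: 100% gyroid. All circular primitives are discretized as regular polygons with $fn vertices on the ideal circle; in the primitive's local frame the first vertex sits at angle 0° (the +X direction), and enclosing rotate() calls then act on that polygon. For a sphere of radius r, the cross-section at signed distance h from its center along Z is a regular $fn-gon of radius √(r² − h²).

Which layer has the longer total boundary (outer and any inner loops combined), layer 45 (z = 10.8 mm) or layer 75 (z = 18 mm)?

layer 45 (z = 10.8 mm)

Layer 45 (z = 10.8): the cylinder does not reach this height (z outside [0, 4.5]); the r=7.5 sphere at (-2.5, 13.5) contributes a regular 32-gon of circumradius √(7.5²−0.2²) = 7.497 (perimeter = 2·32·7.497·sin(180°/32) = 47.03 mm); Combining (union): only the r=7.5 sphere at (-2.5, 13.5) is present, so the union is just that shape — boundary = 47.03 mm. So its perimeter = 47.03 mm. Layer 75 (z = 18): the cylinder is not intersected at this z (z outside [0, 4.5]); the sphere at (-2.5, 13.5): section is a regular 32-gon, circumradius = √(r²−h²) = √(7.5²−7²) = 2.693 (perimeter = 2·32·2.693·sin(180°/32) = 16.89 mm); Taking the union: only the r=7.5 sphere at (-2.5, 13.5) is present, so the union is just that shape — boundary = 16.89 mm. So its perimeter = 16.89 mm. Layer 45 is larger (47.03 vs 16.89 mm).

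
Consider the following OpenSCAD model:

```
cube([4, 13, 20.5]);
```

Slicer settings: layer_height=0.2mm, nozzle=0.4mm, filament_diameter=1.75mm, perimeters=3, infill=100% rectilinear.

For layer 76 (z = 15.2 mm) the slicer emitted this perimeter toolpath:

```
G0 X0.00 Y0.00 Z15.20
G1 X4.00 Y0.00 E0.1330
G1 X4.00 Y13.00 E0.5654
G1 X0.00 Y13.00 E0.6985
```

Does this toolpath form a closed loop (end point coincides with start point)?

Start point (G0): (0.00, 0.00). End point (last G1): the path does not return to the start — open.

no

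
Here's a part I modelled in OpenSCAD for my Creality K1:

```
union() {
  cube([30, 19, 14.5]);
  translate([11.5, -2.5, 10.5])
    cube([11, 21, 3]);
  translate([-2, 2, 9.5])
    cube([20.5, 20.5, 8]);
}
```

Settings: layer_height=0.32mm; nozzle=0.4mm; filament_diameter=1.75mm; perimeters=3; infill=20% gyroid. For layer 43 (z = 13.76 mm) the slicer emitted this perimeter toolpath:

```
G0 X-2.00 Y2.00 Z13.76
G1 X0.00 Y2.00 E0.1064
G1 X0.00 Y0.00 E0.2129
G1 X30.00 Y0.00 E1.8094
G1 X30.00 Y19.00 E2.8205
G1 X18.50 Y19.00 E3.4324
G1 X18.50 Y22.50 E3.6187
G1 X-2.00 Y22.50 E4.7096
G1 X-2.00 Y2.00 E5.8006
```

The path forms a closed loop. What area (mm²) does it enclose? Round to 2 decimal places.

Apply the shoelace formula to the sequence of (X, Y) vertices; enclosed area = 675.75 mm².

675.75 mm²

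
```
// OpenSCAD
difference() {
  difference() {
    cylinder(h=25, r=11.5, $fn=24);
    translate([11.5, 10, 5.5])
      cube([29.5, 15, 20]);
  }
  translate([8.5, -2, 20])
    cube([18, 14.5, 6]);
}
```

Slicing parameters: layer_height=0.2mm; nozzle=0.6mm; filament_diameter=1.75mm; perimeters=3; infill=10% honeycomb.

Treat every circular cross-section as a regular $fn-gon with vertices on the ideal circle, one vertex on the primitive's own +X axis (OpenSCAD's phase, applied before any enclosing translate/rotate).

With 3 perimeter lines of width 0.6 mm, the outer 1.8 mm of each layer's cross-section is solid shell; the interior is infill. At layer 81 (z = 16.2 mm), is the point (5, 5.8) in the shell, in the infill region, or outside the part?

At z = 16.2 mm: the cylinder: section is a regular 24-gon, circumradius r=11.5; the cube at (11.5, 10) (footprint 29.5×15) is included at this height; Subtracting the remaining from the first: starting from the r=11.5 cylinder, the 29.5×15 cube at (11.5, 10) misses the remaining region (no effect) — 1 connected region; the cube at (8.5, -2) is absent (z outside [20, 26]); Subtracting the remaining from the first: none of the subtracted shapes is present at this height, so the result so far is unchanged — 1 connected region. Overall, the cross-section is a single solid region. The nearest boundary edge runs (5.75, 9.96)→(8.13, 8.13); distance from the point to it = 3.76 mm. The point is inside the cross-section and 3.76 mm from the nearest boundary — more than the 1.8 mm shell width (3 × 0.6), so it's in the infill interior.

infill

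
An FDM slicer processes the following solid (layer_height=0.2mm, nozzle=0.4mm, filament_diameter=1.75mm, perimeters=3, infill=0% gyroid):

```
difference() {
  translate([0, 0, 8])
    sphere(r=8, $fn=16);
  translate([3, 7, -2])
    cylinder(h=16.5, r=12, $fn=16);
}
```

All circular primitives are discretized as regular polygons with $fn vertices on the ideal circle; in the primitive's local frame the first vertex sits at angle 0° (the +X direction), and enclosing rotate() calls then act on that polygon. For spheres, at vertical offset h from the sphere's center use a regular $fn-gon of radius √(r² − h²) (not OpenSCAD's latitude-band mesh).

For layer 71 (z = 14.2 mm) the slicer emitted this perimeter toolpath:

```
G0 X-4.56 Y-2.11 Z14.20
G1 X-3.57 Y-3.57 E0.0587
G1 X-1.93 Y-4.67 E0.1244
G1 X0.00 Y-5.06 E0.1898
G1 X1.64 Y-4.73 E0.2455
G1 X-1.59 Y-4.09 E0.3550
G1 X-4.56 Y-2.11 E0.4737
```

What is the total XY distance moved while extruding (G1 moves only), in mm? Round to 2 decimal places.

14.24 mm

Sum the Euclidean lengths of each G1 segment: total = 14.24 mm.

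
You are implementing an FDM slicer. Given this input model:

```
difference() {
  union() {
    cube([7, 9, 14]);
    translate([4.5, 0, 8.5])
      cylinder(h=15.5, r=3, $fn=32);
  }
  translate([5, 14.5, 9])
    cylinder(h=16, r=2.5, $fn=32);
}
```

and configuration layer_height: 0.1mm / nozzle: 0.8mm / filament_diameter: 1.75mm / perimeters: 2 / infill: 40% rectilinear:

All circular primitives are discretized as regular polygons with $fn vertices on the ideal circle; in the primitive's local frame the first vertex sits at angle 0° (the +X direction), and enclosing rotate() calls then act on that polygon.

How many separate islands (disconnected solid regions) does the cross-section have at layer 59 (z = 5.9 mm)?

1

At z = 5.9 mm: the cube (footprint 7×9) is included at this height; the cylinder at (4.5, 0) does not reach this height (z outside [8.5, 24]); Combining (union): only the 7×9 cube is present, so the union is just that shape — 1 connected region; the cylinder at (5, 14.5) is not intersected at this z (z outside [9, 25]); After the difference (first − rest): none of the subtracted shapes is present at this height, so the result so far is unchanged — 1 connected region. Overall, the cross-section is a single solid region. Island count = 1.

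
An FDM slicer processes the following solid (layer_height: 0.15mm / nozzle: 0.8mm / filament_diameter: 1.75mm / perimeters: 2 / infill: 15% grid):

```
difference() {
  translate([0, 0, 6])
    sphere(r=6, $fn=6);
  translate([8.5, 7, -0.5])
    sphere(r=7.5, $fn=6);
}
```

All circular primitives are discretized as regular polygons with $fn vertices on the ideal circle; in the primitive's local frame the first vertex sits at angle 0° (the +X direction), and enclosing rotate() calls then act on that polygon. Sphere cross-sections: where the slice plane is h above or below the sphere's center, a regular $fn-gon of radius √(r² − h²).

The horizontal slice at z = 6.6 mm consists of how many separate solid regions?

At z = 6.6 mm: the sphere: section is a regular 6-gon, circumradius = √(r²−h²) = √(6²−0.6²) = 5.970; the r=7.5 sphere at (8.5, 7) slices to a regular 6-gon of circumradius 2.417 (√(r²−h²) with h=7.1 from center); Subtracting the remaining from the first: starting from the r=6 sphere, the r=7.5 sphere at (8.5, 7) misses the remaining region (no effect) — 1 connected region. The result has 1 disconnected region.

1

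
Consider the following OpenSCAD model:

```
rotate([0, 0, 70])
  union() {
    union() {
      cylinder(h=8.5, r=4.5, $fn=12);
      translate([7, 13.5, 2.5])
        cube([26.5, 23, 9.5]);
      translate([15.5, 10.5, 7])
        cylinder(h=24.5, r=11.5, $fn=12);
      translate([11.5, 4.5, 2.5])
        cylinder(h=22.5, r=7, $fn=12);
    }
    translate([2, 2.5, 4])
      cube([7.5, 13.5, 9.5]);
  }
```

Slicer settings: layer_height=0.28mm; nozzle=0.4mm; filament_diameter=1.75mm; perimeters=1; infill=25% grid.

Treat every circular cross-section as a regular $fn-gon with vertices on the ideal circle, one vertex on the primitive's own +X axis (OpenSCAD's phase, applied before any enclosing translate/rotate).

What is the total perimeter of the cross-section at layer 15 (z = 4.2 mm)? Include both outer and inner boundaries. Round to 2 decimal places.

173.29 mm

At z = 4.2 mm: the r=4.5 cylinder gives a regular 12-gon of circumradius 4.5 (constant along its height) (perimeter = 2·12·4.500·sin(180°/12) = 27.95 mm); the cube at (7, 13.5) is present — its section is the full 26.5×23 rectangle (perimeter 99.00 mm); the cylinder at (15.5, 10.5) is not intersected at this z (z outside [7, 31.5]); the cylinder at (11.5, 4.5): section is a regular 12-gon, circumradius r=7 (perimeter = 2·12·7.000·sin(180°/12) = 43.48 mm); Taking the union: the 3 present regions are separate (no shared area or edge), so areas and boundary lengths simply add and each stays a separate island — boundary = 170.43 mm; the cube at (2, 2.5) is present — its section is the full 7.5×13.5 rectangle (perimeter 42.00 mm); Taking the union: the regions partially overlap (shared area 40.33 mm²), so the edge portions inside another operand are dropped and the merged outline is re-measured after clipping — boundary = 173.29 mm; (whole slice rotated 70° about Z — lengths, areas and connectivity unchanged). Overall, the cross-section is a single solid region. Total boundary length (outer) = 173.29 mm.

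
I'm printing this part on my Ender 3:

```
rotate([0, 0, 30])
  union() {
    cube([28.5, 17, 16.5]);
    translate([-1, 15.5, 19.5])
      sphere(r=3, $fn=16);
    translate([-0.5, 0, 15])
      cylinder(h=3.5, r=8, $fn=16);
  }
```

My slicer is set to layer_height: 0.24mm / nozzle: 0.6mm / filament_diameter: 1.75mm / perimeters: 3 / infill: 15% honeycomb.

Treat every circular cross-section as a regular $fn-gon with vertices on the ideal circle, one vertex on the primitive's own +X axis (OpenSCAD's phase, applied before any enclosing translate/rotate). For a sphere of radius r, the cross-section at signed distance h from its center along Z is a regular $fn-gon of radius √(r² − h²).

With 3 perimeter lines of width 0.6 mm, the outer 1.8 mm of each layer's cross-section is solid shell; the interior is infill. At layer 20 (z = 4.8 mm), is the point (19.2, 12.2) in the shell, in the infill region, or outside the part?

shell

At z = 4.8 mm: the 28.5×17 cube contributes its full rectangle; the sphere at (-1, 15.5) is absent (|z−center|=14.700 > r=3); the cylinder at (-0.5, 0) does not reach this height (z outside [15, 18.5]); Merging all regions: only the 28.5×17 cube is present, so the union is just that shape — 1 connected region; (whole slice rotated 30° about Z — lengths, areas and connectivity unchanged). Overall, the cross-section is a single solid region. Undo the 30° rotation: the query point maps to (22.728, 0.966) in the un-rotated model frame. The nearest boundary edge runs (0.00, 0.00)→(28.50, 0.00); distance from the point to it = 0.97 mm. The point is inside the cross-section, 0.97 mm from the nearest boundary — within the 1.8 mm shell band (3 × 0.6).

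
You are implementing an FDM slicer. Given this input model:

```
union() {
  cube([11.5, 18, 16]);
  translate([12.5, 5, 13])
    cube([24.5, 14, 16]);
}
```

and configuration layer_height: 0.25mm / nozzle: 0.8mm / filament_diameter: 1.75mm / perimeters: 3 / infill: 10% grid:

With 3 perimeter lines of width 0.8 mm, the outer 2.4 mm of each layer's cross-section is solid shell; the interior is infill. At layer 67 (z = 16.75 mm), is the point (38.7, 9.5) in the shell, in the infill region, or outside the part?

outside

At z = 16.75 mm: the cube does not reach this height (z outside [0, 16]); the cube at (12.5, 5) is present — its section is the full 24.5×14 rectangle; Combining (union): only the 24.5×14 cube at (12.5, 5) is present, so the union is just that shape — 1 connected region. Overall, the cross-section is a single solid region. The nearest boundary edge runs (37.00, 5.00)→(37.00, 19.00); distance from the point to it = 1.70 mm. The point is not inside any of the regions above, so it lies outside the cross-section (1.70 mm from the nearest boundary).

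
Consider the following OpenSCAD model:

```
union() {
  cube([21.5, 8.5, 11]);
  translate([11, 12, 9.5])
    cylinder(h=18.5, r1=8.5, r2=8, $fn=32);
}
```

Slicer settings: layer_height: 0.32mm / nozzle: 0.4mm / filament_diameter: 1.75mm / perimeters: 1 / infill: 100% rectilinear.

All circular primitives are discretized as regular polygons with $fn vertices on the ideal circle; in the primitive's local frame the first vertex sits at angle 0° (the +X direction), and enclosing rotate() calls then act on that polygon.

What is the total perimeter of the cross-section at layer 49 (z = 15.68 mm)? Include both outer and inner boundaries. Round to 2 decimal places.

52.27 mm

At z = 15.68 mm: the cube is not intersected at this z (z outside [0, 11]); the cone at (11, 12) (r1=8.5→r2=8) has section circumradius 8.333 here — a regular 32-gon (perimeter = 2·32·8.333·sin(180°/32) = 52.27 mm); Combining (union): only the cone at (11, 12) is present, so the union is just that shape — boundary = 52.27 mm. Overall, the cross-section is a single solid region. Total boundary length (outer) = 52.27 mm.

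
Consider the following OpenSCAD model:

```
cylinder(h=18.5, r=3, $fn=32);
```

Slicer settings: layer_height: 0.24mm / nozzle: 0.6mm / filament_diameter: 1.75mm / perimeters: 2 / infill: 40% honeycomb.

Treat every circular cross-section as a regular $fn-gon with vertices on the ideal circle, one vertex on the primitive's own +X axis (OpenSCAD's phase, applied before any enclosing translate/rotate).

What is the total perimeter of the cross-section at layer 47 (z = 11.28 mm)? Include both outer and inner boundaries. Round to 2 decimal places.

At z = 11.28 mm: the r=3 cylinder contributes a regular 32-gon of circumradius 3 (perimeter = 2·32·3.000·sin(180°/32) = 18.82 mm). Overall, the cross-section is a single solid region. Total boundary length (outer) = 18.82 mm.

18.82 mm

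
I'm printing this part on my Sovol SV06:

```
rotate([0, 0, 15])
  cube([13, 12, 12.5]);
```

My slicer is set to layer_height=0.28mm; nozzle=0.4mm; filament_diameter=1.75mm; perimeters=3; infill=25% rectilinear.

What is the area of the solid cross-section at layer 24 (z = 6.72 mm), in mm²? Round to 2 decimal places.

At z = 6.72 mm: the cube is present — its section is the full 13×12 rectangle (area 156.00 mm²); (rotated 15° about Z; rotation is an isometry so areas/perimeters/island counts are preserved). Overall, the cross-section is a single solid region. Net area = 156.00 mm².

156.00 mm²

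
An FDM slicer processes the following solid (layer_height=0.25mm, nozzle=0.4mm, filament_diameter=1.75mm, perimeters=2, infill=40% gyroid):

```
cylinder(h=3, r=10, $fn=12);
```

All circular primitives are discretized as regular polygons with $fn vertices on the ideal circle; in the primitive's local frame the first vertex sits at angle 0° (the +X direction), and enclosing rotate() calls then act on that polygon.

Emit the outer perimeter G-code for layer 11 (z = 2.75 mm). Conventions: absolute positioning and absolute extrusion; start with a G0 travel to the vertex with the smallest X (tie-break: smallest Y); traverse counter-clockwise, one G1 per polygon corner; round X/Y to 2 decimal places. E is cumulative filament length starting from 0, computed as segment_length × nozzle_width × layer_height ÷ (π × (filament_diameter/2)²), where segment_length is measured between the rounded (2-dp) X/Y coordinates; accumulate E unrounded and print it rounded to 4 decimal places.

G0 X-10.00 Y0.00 Z2.75
G1 X-8.66 Y-5.00 E0.2152
G1 X-5.00 Y-8.66 E0.4304
G1 X0.00 Y-10.00 E0.6456
G1 X5.00 Y-8.66 E0.8608
G1 X8.66 Y-5.00 E1.0760
G1 X10.00 Y0.00 E1.2912
G1 X8.66 Y5.00 E1.5064
G1 X5.00 Y8.66 E1.7216
G1 X0.00 Y10.00 E1.9369
G1 X-5.00 Y8.66 E2.1521
G1 X-8.66 Y5.00 E2.3673
G1 X-10.00 Y0.00 E2.5825

At z = 2.75 mm: the cylinder: section is a regular 12-gon, circumradius r=10. The outline is a single polygon with 12 vertices. Extrusion per mm of travel: 0.4 × 0.25 / (π × 0.875²) = 0.041575. Accumulating E over each segment gives final E = 2.5825.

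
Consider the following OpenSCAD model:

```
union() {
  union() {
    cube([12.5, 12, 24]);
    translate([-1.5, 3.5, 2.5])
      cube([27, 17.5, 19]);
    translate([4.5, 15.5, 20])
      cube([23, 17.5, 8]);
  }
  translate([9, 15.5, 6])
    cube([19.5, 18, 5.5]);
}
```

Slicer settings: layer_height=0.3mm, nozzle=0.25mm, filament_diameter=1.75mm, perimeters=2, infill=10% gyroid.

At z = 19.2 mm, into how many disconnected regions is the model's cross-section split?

At z = 19.2 mm: the cube is present — its section is the full 12.5×12 rectangle; the cube at (-1.5, 3.5) (footprint 27×17.5) is included at this height; the cube at (4.5, 15.5) does not reach this height (z outside [20, 28]); Merging all regions: the regions partially overlap (shared area 106.25 mm²), so overlapping operands fuse into one piece — 1 connected region; the cube at (9, 15.5) is absent (z outside [6, 11.5]); Combining (union): only the result so far is present, so the union is just that shape — 1 connected region. The result has 1 disconnected region.

1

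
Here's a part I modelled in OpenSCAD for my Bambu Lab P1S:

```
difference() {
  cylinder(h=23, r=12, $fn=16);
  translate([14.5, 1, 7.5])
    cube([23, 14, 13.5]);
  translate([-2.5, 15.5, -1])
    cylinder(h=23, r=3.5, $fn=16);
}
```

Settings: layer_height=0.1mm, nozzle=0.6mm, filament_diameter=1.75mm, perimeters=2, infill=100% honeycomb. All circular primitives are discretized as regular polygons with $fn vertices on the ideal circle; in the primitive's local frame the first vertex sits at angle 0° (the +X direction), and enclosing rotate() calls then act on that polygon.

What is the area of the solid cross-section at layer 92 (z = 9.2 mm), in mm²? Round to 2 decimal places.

440.85 mm²

At z = 9.2 mm: the cylinder: section is a regular 16-gon, circumradius r=12 (area = (16/2)·12.000²·sin(360°/16) = 440.85 mm²); the 23×14 cube at (14.5, 1) contributes its full rectangle (area 322.00 mm²); the r=3.5 cylinder at (-2.5, 15.5) contributes a regular 16-gon of circumradius 3.5 (area = (16/2)·3.500²·sin(360°/16) = 37.50 mm²); After the difference (first − rest): starting from the r=12 cylinder (440.85 mm²), the 23×14 cube at (14.5, 1) misses the remaining region (no effect); the r=3.5 cylinder at (-2.5, 15.5) misses the remaining region (no effect) — area = 440.85 mm². Overall, the cross-section is a single solid region. Net area = 440.85 mm².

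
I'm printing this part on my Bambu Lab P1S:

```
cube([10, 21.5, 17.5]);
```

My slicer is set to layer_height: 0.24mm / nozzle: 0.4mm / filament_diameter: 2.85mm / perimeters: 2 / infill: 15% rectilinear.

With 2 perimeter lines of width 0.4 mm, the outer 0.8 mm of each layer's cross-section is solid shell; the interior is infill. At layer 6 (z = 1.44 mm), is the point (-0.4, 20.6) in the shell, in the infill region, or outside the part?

outside

At z = 1.44 mm: the 10×21.5 cube contributes its full rectangle. Overall, the cross-section is a single solid region. The nearest boundary edge runs (0.00, 21.50)→(0.00, 0.00); distance from the point to it = 0.40 mm. The point is not inside any of the regions above, so it lies outside the cross-section (0.40 mm from the nearest boundary).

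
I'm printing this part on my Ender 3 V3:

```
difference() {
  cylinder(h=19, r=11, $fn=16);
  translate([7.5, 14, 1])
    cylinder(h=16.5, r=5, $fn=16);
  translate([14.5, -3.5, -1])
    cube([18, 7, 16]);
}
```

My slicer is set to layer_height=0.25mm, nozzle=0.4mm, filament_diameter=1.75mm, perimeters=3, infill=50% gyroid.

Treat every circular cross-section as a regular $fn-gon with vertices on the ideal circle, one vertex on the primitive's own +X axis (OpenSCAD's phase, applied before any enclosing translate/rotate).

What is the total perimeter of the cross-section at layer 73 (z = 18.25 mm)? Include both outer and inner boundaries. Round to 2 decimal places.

68.67 mm

At z = 18.25 mm: the r=11 cylinder gives a regular 16-gon of circumradius 11 (constant along its height) (perimeter = 2·16·11.000·sin(180°/16) = 68.67 mm); the cylinder at (7.5, 14) is absent (z outside [1, 17.5]); the cube at (14.5, -3.5) is absent (z outside [-1, 15]); Subtracting the remaining from the first: none of the subtracted shapes is present at this height, so the r=11 cylinder is unchanged — boundary = 68.67 mm. Overall, the cross-section is a single solid region. Total boundary length (outer) = 68.67 mm.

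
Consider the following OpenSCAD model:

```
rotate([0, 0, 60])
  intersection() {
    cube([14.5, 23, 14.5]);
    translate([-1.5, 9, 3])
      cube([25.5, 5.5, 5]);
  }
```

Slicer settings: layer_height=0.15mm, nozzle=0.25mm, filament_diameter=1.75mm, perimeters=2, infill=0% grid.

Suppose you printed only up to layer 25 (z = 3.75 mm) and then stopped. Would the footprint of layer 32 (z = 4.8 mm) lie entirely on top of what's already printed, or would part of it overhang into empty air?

entirely on top

Compare the two slices. At z = 3.75: the cube (footprint 14.5×23) is included at this height (area 333.50 mm²); the 25.5×5.5 cube at (-1.5, 9) contributes its full rectangle (area 140.25 mm²); Keeping only the common overlap: the 25.5×5.5 cube at (-1.5, 9) partially overlaps the 14.5×23 cube; clipping to the common part keeps 79.75 mm² — area = 79.75 mm²; (rotated 60° about Z; rotation is an isometry so areas/perimeters/island counts are preserved). At z = 4.8: the cube (footprint 14.5×23) is included at this height (area 333.50 mm²); the cube at (-1.5, 9) (footprint 25.5×5.5) is included at this height (area 140.25 mm²); After intersecting: the 25.5×5.5 cube at (-1.5, 9) partially overlaps the 14.5×23 cube; clipping to the common part keeps 79.75 mm² — area = 79.75 mm²; (whole slice rotated 60° about Z — lengths, areas and connectivity unchanged). Checking containment: the cross-section at z = 4.8 is a subset of the cross-section at z = 3.75.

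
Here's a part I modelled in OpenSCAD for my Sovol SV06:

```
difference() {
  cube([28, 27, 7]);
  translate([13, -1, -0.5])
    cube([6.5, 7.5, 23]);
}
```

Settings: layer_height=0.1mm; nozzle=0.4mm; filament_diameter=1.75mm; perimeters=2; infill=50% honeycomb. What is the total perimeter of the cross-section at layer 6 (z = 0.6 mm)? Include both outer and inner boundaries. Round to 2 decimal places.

At z = 0.6 mm: the cube (footprint 28×27) is included at this height (perimeter 110.00 mm); the cube at (13, -1) (footprint 6.5×7.5) is included at this height (perimeter 28.00 mm); Taking the first minus the rest: starting from the 28×27 cube, the 6.5×7.5 cube at (13, -1) partially overlaps it — only the 42.25 mm² overlap (of its 48.75 mm²) is removed, clipping the outline — boundary = 123.00 mm. Overall, the cross-section is a single solid region. Total boundary length (outer) = 123.00 mm.

123.00 mm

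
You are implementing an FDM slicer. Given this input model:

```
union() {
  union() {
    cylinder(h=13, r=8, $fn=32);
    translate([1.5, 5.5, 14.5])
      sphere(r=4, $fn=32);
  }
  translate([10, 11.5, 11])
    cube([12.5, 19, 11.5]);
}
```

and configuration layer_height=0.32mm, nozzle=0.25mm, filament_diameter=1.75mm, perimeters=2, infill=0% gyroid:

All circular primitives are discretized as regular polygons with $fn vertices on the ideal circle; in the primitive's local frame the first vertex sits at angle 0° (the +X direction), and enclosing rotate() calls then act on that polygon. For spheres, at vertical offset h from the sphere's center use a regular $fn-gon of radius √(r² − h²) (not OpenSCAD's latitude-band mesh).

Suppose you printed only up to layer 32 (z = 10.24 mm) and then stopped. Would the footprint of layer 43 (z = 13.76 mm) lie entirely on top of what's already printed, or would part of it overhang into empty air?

part overhangs

Compare the two slices. At z = 10.24: the cylinder: section is a regular 32-gon, circumradius r=8 (area = (32/2)·8.000²·sin(360°/32) = 199.77 mm²); the sphere at (1.5, 5.5) does not reach this height (|z−center|=4.260 > r=4); Taking the union: only the r=8 cylinder is present, so the union is just that shape — area = 199.77 mm²; the cube at (10, 11.5) is absent (z outside [11, 22.5]); Merging all regions: only the result so far is present, so the union is just that shape — area = 199.77 mm². At z = 13.76: the cylinder is not intersected at this z (z outside [0, 13]); the r=4 sphere at (1.5, 5.5) contributes a regular 32-gon of circumradius √(4²−0.74²) = 3.931 (area = (32/2)·3.931²·sin(360°/32) = 48.23 mm²); Combining (union): only the r=4 sphere at (1.5, 5.5) is present, so the union is just that shape — area = 48.23 mm²; the cube at (10, 11.5) (footprint 12.5×19) is included at this height (area 237.50 mm²); Combining (union): the 2 present regions are separate (no shared area or edge), so areas and boundary lengths simply add and each stays a separate island — area = 285.73 mm². Checking containment: at z = 13.76 the cross-section extends beyond the z = 10.24 cross-section by about 246.61 mm².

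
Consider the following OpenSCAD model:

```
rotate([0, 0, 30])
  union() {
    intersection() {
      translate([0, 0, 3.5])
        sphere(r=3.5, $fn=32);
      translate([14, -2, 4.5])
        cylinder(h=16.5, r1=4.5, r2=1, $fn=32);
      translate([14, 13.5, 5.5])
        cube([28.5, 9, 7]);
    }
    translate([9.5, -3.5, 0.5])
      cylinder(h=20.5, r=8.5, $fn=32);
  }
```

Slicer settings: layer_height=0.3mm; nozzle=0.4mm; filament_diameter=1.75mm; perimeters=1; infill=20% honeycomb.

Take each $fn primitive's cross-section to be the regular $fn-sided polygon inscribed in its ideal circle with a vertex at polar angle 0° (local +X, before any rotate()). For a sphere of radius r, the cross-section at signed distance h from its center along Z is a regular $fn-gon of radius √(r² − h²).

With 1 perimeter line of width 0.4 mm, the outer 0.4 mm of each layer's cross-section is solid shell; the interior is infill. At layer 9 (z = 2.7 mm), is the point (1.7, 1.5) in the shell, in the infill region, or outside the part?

shell

At z = 2.7 mm: the r=3.5 sphere slices to a regular 32-gon of circumradius 3.407 (√(r²−h²) with h=0.8 from center); the cone at (14, -2) is not intersected at this z (z outside [4.5, 21]); the cube at (14, 13.5) is not intersected at this z (z outside [5.5, 12.5]); After intersecting: at least one operand is absent at this height, so nothing remains; the cylinder at (9.5, -3.5): section is a regular 32-gon, circumradius r=8.5; Combining (union): only the r=8.5 cylinder at (9.5, -3.5) is present, so the union is just that shape — 1 connected region; (rotated 30° about Z; rotation is an isometry so areas/perimeters/island counts are preserved). Overall, the cross-section is a single solid region. Undo the 30° rotation: the query point maps to (2.222, 0.449) in the un-rotated model frame. The nearest boundary edge runs (2.43, 1.22)→(1.65, -0.25); distance from the point to it = 0.18 mm. The point is inside the cross-section, 0.18 mm from the nearest boundary — within the 0.4 mm shell band (1 × 0.4).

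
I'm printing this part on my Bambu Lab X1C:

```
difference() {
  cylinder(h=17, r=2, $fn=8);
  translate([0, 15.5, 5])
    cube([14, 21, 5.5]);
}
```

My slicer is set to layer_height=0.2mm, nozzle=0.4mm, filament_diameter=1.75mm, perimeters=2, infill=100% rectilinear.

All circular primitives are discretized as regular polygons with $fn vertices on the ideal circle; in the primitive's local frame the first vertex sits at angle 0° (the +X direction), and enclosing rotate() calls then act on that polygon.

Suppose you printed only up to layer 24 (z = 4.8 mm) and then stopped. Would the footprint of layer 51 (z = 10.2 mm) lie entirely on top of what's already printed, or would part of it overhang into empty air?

entirely on top

Compare the two slices. At z = 4.8: the r=2 cylinder gives a regular 8-gon of circumradius 2 (constant along its height) (area = (8/2)·2.000²·sin(360°/8) = 11.31 mm²); the cube at (0, 15.5) is absent (z outside [5, 10.5]); Taking the first minus the rest: none of the subtracted shapes is present at this height, so the r=2 cylinder is unchanged — area = 11.31 mm². At z = 10.2: the cylinder: section is a regular 8-gon, circumradius r=2 (area = (8/2)·2.000²·sin(360°/8) = 11.31 mm²); the cube at (0, 15.5) is present — its section is the full 14×21 rectangle (area 294.00 mm²); Taking the first minus the rest: starting from the r=2 cylinder (11.31 mm²), the 14×21 cube at (0, 15.5) misses the remaining region (no effect) — area = 11.31 mm². Checking containment: the cross-section at z = 10.2 is a subset of the cross-section at z = 4.8.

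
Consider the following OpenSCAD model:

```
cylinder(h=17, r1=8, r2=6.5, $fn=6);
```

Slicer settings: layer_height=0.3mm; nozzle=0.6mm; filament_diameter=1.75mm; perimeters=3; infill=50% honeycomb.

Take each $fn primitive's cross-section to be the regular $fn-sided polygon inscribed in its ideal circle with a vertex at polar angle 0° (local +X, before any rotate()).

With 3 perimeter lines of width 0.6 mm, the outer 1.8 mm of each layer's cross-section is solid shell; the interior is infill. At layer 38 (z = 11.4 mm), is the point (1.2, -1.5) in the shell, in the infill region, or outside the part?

infill

At z = 11.4 mm: the cone contributes a regular 6-gon of circumradius 6.994 (interpolated between r1=8 and r2=6.5 at t=0.671). Overall, the cross-section is a single solid region. The nearest boundary edge runs (3.50, -6.06)→(6.99, 0.00); distance from the point to it = 4.27 mm. The point is inside the cross-section and 4.27 mm from the nearest boundary — more than the 1.8 mm shell width (3 × 0.6), so it's in the infill interior.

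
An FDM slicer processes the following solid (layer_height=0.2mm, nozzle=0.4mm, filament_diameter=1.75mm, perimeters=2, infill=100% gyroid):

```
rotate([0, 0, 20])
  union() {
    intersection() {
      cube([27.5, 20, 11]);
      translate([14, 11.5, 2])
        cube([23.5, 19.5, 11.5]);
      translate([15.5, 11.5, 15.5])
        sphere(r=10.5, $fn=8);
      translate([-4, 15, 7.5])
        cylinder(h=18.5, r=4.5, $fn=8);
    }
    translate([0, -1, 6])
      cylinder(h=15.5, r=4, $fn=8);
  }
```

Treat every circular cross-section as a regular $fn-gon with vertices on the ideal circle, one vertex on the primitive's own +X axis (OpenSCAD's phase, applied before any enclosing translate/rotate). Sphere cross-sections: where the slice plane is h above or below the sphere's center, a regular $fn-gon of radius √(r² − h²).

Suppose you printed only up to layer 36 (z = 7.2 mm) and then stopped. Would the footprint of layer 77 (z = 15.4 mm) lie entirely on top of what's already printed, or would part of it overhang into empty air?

entirely on top

Compare the two slices. At z = 7.2: the cube (footprint 27.5×20) is included at this height (area 550.00 mm²); the 23.5×19.5 cube at (14, 11.5) contributes its full rectangle (area 458.25 mm²); the r=10.5 sphere at (15.5, 11.5) slices to a regular 8-gon of circumradius 6.431 (√(r²−h²) with h=8.3 from center) (area = (8/2)·6.431²·sin(360°/8) = 116.98 mm²); the cylinder at (-4, 15) is not intersected at this z (z outside [7.5, 26]); Taking the intersection: at least one operand is absent at this height, so nothing remains; the cylinder at (0, -1): section is a regular 8-gon, circumradius r=4 (area = (8/2)·4.000²·sin(360°/8) = 45.25 mm²); Taking the union: only the r=4 cylinder at (0, -1) is present, so the union is just that shape — area = 45.25 mm²; (rotated 20° about Z; rotation is an isometry so areas/perimeters/island counts are preserved). At z = 15.4: the cube is absent (z outside [0, 11]); the cube at (14, 11.5) is absent (z outside [2, 13.5]); the sphere at (15.5, 11.5): section is a regular 8-gon, circumradius = √(r²−h²) = √(10.5²−0.1²) = 10.500 (area = (8/2)·10.500²·sin(360°/8) = 311.81 mm²); the cylinder at (-4, 15): section is a regular 8-gon, circumradius r=4.5 (area = (8/2)·4.500²·sin(360°/8) = 57.28 mm²); Keeping only the common overlap: at least one operand is absent at this height, so nothing remains; the r=4 cylinder at (0, -1) contributes a regular 8-gon of circumradius 4 (area = (8/2)·4.000²·sin(360°/8) = 45.25 mm²); Taking the union: only the r=4 cylinder at (0, -1) is present, so the union is just that shape — area = 45.25 mm²; (rotated 20° about Z; rotation is an isometry so areas/perimeters/island counts are preserved). Checking containment: the cross-section at z = 15.4 is a subset of the cross-section at z = 7.2.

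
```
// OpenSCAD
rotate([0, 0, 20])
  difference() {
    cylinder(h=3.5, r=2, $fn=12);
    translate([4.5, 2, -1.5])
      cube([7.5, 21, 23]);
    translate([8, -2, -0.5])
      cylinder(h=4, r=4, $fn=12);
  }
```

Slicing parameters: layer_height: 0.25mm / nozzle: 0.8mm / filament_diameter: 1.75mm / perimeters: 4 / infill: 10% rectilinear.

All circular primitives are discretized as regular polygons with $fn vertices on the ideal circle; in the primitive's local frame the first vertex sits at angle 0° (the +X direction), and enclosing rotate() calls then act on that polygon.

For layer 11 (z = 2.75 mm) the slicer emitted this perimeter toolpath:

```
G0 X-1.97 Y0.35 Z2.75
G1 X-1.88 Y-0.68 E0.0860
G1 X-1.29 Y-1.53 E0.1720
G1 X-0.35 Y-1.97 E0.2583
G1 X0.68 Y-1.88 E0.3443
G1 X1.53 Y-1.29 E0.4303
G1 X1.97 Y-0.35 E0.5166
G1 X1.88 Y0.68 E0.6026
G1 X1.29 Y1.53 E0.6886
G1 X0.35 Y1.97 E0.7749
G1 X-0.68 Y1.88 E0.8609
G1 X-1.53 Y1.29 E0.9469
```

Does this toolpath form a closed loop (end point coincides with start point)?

no

Start point (G0): (-1.97, 0.35). End point (last G1): the path does not return to the start — open.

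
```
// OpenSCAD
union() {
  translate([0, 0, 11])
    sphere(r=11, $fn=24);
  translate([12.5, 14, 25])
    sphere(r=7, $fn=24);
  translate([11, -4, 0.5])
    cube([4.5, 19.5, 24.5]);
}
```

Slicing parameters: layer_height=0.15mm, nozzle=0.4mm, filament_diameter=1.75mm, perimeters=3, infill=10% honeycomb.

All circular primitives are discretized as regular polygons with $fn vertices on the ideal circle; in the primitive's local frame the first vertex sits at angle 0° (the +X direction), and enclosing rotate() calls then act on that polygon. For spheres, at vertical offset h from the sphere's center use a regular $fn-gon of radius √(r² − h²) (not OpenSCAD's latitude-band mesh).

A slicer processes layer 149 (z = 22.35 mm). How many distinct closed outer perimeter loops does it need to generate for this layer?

1

At z = 22.35 mm: the sphere is absent (|z−center|=11.350 > r=11); the r=7 sphere at (12.5, 14) slices to a regular 24-gon of circumradius 6.479 (√(r²−h²) with h=2.65 from center); the cube at (11, -4) is present — its section is the full 4.5×19.5 rectangle; Combining (union): the regions partially overlap (shared area 34.92 mm²), so overlapping operands fuse into one piece — 1 connected region. The result has 1 disconnected region.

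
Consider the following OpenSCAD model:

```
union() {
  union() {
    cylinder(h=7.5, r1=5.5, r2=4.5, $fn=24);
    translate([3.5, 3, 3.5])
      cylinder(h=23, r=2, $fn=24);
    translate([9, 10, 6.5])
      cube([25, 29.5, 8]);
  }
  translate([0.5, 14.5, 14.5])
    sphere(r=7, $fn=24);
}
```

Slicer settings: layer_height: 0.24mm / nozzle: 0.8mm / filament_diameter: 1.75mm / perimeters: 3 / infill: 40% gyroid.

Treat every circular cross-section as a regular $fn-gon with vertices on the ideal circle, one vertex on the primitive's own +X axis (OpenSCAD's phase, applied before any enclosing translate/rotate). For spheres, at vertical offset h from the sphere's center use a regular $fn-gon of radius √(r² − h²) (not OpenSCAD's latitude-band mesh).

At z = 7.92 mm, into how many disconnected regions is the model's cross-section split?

3

At z = 7.92 mm: the cone is not intersected at this z (z outside [0, 7.5]); the r=2 cylinder at (3.5, 3) gives a regular 24-gon of circumradius 2 (constant along its height); the cube at (9, 10) (footprint 25×29.5) is included at this height; Combining (union): the 2 present regions are separate (no shared area or edge), so areas and boundary lengths simply add and each stays a separate island — 2 connected regions; the r=7 sphere at (0.5, 14.5) contributes a regular 24-gon of circumradius √(7²−6.58²) = 2.388; Merging all regions: the 2 present regions are separate (no shared area or edge), so areas and boundary lengths simply add and each stays a separate island — 3 connected regions. The result has 3 disconnected regions.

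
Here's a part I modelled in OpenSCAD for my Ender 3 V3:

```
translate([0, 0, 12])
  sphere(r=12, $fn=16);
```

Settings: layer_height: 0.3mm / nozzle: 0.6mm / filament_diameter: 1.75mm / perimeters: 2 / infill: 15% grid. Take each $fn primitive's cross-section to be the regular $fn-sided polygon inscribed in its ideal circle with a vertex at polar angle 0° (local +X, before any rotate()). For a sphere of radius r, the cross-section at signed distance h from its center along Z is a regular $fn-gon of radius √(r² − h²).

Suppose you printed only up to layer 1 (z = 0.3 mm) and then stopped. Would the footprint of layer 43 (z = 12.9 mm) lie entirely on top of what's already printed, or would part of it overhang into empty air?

part overhangs

Compare the two slices. At z = 0.3: the sphere: section is a regular 16-gon, circumradius = √(r²−h²) = √(12²−11.7²) = 2.666 (area = (16/2)·2.666²·sin(360°/16) = 21.77 mm²). At z = 12.9: the sphere: section is a regular 16-gon, circumradius = √(r²−h²) = √(12²−0.9²) = 11.966 (area = (16/2)·11.966²·sin(360°/16) = 438.37 mm²). Checking containment: at z = 12.9 the cross-section extends beyond the z = 0.3 cross-section by about 416.60 mm².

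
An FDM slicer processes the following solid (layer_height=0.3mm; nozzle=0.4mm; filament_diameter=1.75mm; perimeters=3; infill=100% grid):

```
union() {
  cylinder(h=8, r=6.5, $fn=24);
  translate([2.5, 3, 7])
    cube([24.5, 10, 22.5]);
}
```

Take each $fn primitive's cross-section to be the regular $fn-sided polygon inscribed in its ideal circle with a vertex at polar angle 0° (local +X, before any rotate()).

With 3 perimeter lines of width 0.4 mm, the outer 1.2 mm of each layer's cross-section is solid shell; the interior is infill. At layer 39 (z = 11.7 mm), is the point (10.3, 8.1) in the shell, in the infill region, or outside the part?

At z = 11.7 mm: the cylinder does not reach this height (z outside [0, 8]); the cube at (2.5, 3) (footprint 24.5×10) is included at this height; Taking the union: only the 24.5×10 cube at (2.5, 3) is present, so the union is just that shape — 1 connected region. Overall, the cross-section is a single solid region. The nearest boundary edge runs (27.00, 13.00)→(2.50, 13.00); distance from the point to it = 4.90 mm. The point is inside the cross-section and 4.90 mm from the nearest boundary — more than the 1.2 mm shell width (3 × 0.4), so it's in the infill interior.

infill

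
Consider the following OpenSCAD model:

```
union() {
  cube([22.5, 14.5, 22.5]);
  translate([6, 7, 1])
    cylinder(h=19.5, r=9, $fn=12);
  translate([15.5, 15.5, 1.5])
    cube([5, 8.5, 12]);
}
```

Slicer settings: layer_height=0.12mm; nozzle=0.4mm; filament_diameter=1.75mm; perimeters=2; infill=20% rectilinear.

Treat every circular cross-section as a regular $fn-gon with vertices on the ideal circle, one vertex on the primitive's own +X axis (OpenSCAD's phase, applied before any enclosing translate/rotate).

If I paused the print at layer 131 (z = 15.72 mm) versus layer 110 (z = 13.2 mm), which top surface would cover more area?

Layer 131 (z = 15.72): the cube is present — its section is the full 22.5×14.5 rectangle (area 326.25 mm²); the cylinder at (6, 7): section is a regular 12-gon, circumradius r=9 (area = (12/2)·9.000²·sin(360°/12) = 243.00 mm²); the cube at (15.5, 15.5) does not reach this height (z outside [1.5, 13.5]); Merging all regions: the regions partially overlap — summed areas 569.25 mm² minus the doubly-counted overlap 196.84 mm² gives 372.41 mm² — area = 372.41 mm². So its area = 372.41 mm². Layer 110 (z = 13.2): the 22.5×14.5 cube contributes its full rectangle (area 326.25 mm²); the r=9 cylinder at (6, 7) contributes a regular 12-gon of circumradius 9 (area = (12/2)·9.000²·sin(360°/12) = 243.00 mm²); the cube at (15.5, 15.5) (footprint 5×8.5) is included at this height (area 42.50 mm²); Merging all regions: the regions partially overlap — summed areas 611.75 mm² minus the doubly-counted overlap 196.84 mm² gives 414.91 mm² — area = 414.91 mm². So its area = 414.91 mm². Layer 110 is larger (414.91 vs 372.41 mm²).

layer 110 (z = 13.2 mm)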